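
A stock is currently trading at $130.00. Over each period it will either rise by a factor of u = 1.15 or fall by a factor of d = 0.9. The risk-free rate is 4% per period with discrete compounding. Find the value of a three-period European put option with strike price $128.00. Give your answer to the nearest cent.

$4.51

Risk-neutral probability p = (1 + 0.04 − 0.9)/(1.15 − 0.9) = 0.1400/0.2500 = 0.5600
Terminal stock prices: S_uuu = 197.7, S_uud = 154.7, S_udd = 121.1, S_ddd = 94.77
Terminal payoffs (K − S): max(-69.71, 0) = 0, max(-26.73, 0) = 0, max(6.905, 0) = 6.905, max(33.23, 0) = 33.23
Node uu (S = 171.9): V_uu = 1/1.04·[0.5600·0.0000 + 0.4400·0.0000] = 0.0000
Node ud (S = 134.6): V_ud = 1/1.04·[0.5600·0.0000 + 0.4400·6.9050] = 2.9213
Node dd (S = 105.3): V_dd = 1/1.04·[0.5600·6.9050 + 0.4400·33.2300] = 17.7769
Node u (S = 149.5): V_u = 1/1.04·[0.5600·0.0000 + 0.4400·2.9213] = 1.2360
Node d (S = 117): V_d = 1/1.04·[0.5600·2.9213 + 0.4400·17.7769] = 9.0940
Node 0 (S = 130): V_0 = 1/1.04·[0.5600·1.2360 + 0.4400·9.0940] = 4.5130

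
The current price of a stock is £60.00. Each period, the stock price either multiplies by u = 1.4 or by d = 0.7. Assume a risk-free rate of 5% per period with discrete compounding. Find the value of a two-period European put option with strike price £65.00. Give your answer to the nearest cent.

£10.88

Risk-neutral probability p = (1 + 0.05 − 0.7)/(1.4 − 0.7) = 0.3500/0.7000 = 0.5000
Terminal stock prices: S_uu = 117.6, S_ud = 58.8, S_dd = 29.4
Terminal payoffs (K − S): max(-52.6, 0) = 0, max(6.2, 0) = 6.2, max(35.6, 0) = 35.6
Node u (S = 84): V_u = 1/1.05·[0.5000·0.0000 + 0.5000·6.2000] = 2.9524
Node d (S = 42): V_d = 1/1.05·[0.5000·6.2000 + 0.5000·35.6000] = 19.9048
Node 0 (S = 60): V_0 = 1/1.05·[0.5000·2.9524 + 0.5000·19.9048] = 10.8844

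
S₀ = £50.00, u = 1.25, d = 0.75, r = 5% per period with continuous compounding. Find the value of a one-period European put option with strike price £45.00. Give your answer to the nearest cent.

Risk-neutral probability p = (e^0.05 − 0.75)/(1.25 − 0.75) = 0.3013/0.5000 = 0.6025
Terminal stock prices: S_u = 62.5, S_d = 37.5
Terminal payoffs (K − S): max(-17.5, 0) = 0, max(7.5, 0) = 7.5
Node 0 (S = 50): V_0 = e^(−0.05)·[0.6025·0.0000 + 0.3975·7.5000] = 2.8356

£2.84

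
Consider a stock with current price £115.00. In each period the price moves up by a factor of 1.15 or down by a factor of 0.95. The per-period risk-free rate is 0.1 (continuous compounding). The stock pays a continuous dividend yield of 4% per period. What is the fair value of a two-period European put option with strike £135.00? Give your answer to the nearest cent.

Per-period risk-free factor R = e^0.1 = 1.1052; dividend-adjusted growth = e^(0.1−0.04) = 1.0618.
Risk-neutral probability p = (1.0618 − 0.95)/(1.15 − 0.95) = 0.1118/0.2000 = 0.5592
Terminal stock prices: S_uu = 152.1, S_ud = 125.6, S_dd = 103.8
Terminal payoffs (K − S): max(-17.09, 0) = 0, max(9.363, 0) = 9.363, max(31.21, 0) = 31.21
Node u (S = 132.2): V_u = e^(−0.1)·[0.5592·0.0000 + 0.4408·9.3625] = 3.7344
Node d (S = 109.2): V_d = e^(−0.1)·[0.5592·9.3625 + 0.4408·31.2125] = 17.1868
Node 0 (S = 115): V_0 = e^(−0.1)·[0.5592·3.7344 + 0.4408·17.1868] = 8.7448

£8.74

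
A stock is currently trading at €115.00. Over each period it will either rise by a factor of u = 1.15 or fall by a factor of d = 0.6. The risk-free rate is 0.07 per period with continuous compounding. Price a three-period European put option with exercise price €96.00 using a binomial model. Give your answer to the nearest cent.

€3.37

Risk-neutral probability p = (e^0.07 − 0.6)/(1.15 − 0.6) = 0.4725/0.5500 = 0.8591
Terminal stock prices: S_uuu = 174.9, S_uud = 91.25, S_udd = 47.61, S_ddd = 24.84
Terminal payoffs (K − S): max(-78.9, 0) = 0, max(4.748, 0) = 4.748, max(48.39, 0) = 48.39, max(71.16, 0) = 71.16
Node uu (S = 152.1): V_uu = e^(−0.07)·[0.8591·0.0000 + 0.1409·4.7475] = 0.6237
Node ud (S = 79.35): V_ud = e^(−0.07)·[0.8591·4.7475 + 0.1409·48.3900] = 10.1598
Node dd (S = 41.4): V_dd = e^(−0.07)·[0.8591·48.3900 + 0.1409·71.1600] = 48.1098
Node u (S = 132.2): V_u = e^(−0.07)·[0.8591·0.6237 + 0.1409·10.1598] = 1.8343
Node d (S = 69): V_d = e^(−0.07)·[0.8591·10.1598 + 0.1409·48.1098] = 14.4584
Node 0 (S = 115): V_0 = e^(−0.07)·[0.8591·1.8343 + 0.1409·14.4584] = 3.3687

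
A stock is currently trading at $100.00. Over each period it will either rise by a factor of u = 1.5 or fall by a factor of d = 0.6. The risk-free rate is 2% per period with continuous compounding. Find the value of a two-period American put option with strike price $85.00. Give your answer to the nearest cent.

$13.38

Risk-neutral probability p = (e^0.02 − 0.6)/(1.5 − 0.6) = 0.4202/0.9000 = 0.4669
Terminal stock prices: S_uu = 225, S_ud = 90, S_dd = 36
Terminal payoffs (K − S): max(-140, 0) = 0, max(-5, 0) = 0, max(49, 0) = 49
Node u (S = 150): continuation = e^(−0.02)·[0.4669·0.0000 + 0.5331·0.0000] = 0.0000; exercise value = 0.0000 ≤ continuation, so V_u = 0.0000
Node d (S = 60): continuation = e^(−0.02)·[0.4669·0.0000 + 0.5331·49.0000] = 25.6051; exercise value = 25.0000 ≤ continuation, so V_d = 25.6051
Node 0 (S = 100): continuation = e^(−0.02)·[0.4669·0.0000 + 0.5331·25.6051] = 13.3800; exercise value = 0.0000 ≤ continuation, so V_0 = 13.3800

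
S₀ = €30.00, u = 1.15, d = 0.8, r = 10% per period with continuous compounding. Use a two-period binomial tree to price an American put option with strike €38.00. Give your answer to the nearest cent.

€8.00

Risk-neutral probability p = (e^0.1 − 0.8)/(1.15 − 0.8) = 0.3052/0.3500 = 0.8719
Terminal stock prices: S_uu = 39.67, S_ud = 27.6, S_dd = 19.2
Terminal payoffs (K − S): max(-1.675, 0) = 0, max(10.4, 0) = 10.4, max(18.8, 0) = 18.8
Node u (S = 34.5): continuation = e^(−0.1)·[0.8719·0.0000 + 0.1281·10.4000] = 1.2053; exercise value = 3.5000 > continuation, so V_u = 3.5000 (exercise)
Node d (S = 24): continuation = e^(−0.1)·[0.8719·10.4000 + 0.1281·18.8000] = 10.3838; exercise value = 14.0000 > continuation, so V_d = 14.0000 (exercise)
Node 0 (S = 30): continuation = e^(−0.1)·[0.8719·3.5000 + 0.1281·14.0000] = 4.3838; exercise value = 8.0000 > continuation, so V_0 = 8.0000 (exercise)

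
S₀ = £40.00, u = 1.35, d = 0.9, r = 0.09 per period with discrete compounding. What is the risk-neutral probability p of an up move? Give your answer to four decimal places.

Risk-neutral probability p = (1 + 0.09 − 0.9)/(1.35 − 0.9) = 0.1900/0.4500 = 0.4222

p = 0.4222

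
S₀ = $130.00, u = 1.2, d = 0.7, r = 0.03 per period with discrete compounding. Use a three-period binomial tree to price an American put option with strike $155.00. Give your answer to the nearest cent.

$34.06

Risk-neutral probability p = (1 + 0.03 − 0.7)/(1.2 − 0.7) = 0.3300/0.5000 = 0.6600
Terminal stock prices: S_uuu = 224.6, S_uud = 131, S_udd = 76.44, S_ddd = 44.59
Terminal payoffs (K − S): max(-69.64, 0) = 0, max(23.96, 0) = 23.96, max(78.56, 0) = 78.56, max(110.4, 0) = 110.4
Node uu (S = 187.2): continuation = 1/1.03·[0.6600·0.0000 + 0.3400·23.9600] = 7.9091; exercise value = 0.0000 ≤ continuation, so V_uu = 7.9091
Node ud (S = 109.2): continuation = 1/1.03·[0.6600·23.9600 + 0.3400·78.5600] = 41.2854; exercise value = 45.8000 > continuation, so V_ud = 45.8000 (exercise)
Node dd (S = 63.7): continuation = 1/1.03·[0.6600·78.5600 + 0.3400·110.4100] = 86.7854; exercise value = 91.3000 > continuation, so V_dd = 91.3000 (exercise)
Node u (S = 156): continuation = 1/1.03·[0.6600·7.9091 + 0.3400·45.8000] = 20.1864; exercise value = 0.0000 ≤ continuation, so V_u = 20.1864
Node d (S = 91): continuation = 1/1.03·[0.6600·45.8000 + 0.3400·91.3000] = 59.4854; exercise value = 64.0000 > continuation, so V_d = 64.0000 (exercise)
Node 0 (S = 130): continuation = 1/1.03·[0.6600·20.1864 + 0.3400·64.0000] = 34.0612; exercise value = 25.0000 ≤ continuation, so V_0 = 34.0612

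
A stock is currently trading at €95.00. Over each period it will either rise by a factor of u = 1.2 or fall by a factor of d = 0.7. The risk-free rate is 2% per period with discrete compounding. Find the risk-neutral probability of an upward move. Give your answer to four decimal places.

p = 0.6400

Risk-neutral probability p = (1 + 0.02 − 0.7)/(1.2 − 0.7) = 0.3200/0.5000 = 0.6400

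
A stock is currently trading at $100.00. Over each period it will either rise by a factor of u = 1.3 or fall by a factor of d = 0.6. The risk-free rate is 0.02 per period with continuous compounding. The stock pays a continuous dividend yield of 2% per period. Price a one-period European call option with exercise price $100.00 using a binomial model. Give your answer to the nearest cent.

$16.80

Per-period risk-free factor R = e^0.02 = 1.0202; dividend-adjusted growth = e^(0.02−0.02) = 1.0000.
Risk-neutral probability p = (1.0000 − 0.6)/(1.3 − 0.6) = 0.4000/0.7000 = 0.5714
Terminal stock prices: S_u = 130, S_d = 60
Terminal payoffs (S − K): max(30, 0) = 30, max(-40, 0) = 0
Node 0 (S = 100): V_0 = e^(−0.02)·[0.5714·30.0000 + 0.4286·0.0000] = 16.8034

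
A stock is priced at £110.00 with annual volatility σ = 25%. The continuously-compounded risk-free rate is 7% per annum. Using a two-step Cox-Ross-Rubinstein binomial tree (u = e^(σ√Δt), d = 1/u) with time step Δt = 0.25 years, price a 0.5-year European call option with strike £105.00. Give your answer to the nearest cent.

CRR parameters: u = e^(σ√Δt) = e^(0.25·√0.25) = 1.1331, d = 1/u = 0.8825
Per-period rate: rΔt = 0.07·0.25 = 0.0175, so R = e^0.0175 = 1.0177
Risk-neutral probability p = (e^0.0175 − 0.8825)/(1.1331 − 0.8825) = 0.1352/0.2507 = 0.5392
Terminal stock prices: S_uu = 141.2, S_ud = 110, S_dd = 85.67
Terminal payoffs (S − K): max(36.24, 0) = 36.24, max(5, 0) = 5, max(-19.33, 0) = 0
Node u (S = 124.6): V_u = e^(−0.0175)·[0.5392·36.2428 + 0.4608·5.0000] = 21.4678
Node d (S = 97.07): V_d = e^(−0.0175)·[0.5392·5.0000 + 0.4608·0.0000] = 2.6493
Node 0 (S = 110): V_0 = e^(−0.0175)·[0.5392·21.4678 + 0.4608·2.6493] = 12.5747

£12.57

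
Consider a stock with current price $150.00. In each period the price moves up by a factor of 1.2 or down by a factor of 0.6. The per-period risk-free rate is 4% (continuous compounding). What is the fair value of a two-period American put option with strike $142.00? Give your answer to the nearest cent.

Risk-neutral probability p = (e^0.04 − 0.6)/(1.2 − 0.6) = 0.4408/0.6000 = 0.7347
Terminal stock prices: S_uu = 216, S_ud = 108, S_dd = 54
Terminal payoffs (K − S): max(-74, 0) = 0, max(34, 0) = 34, max(88, 0) = 88
Node u (S = 180): continuation = e^(−0.04)·[0.7347·0.0000 + 0.2653·34.0000] = 8.6670; exercise value = 0.0000 ≤ continuation, so V_u = 8.6670
Node d (S = 90): continuation = e^(−0.04)·[0.7347·34.0000 + 0.2653·88.0000] = 46.4321; exercise value = 52.0000 > continuation, so V_d = 52.0000 (exercise)
Node 0 (S = 150): continuation = e^(−0.04)·[0.7347·8.6670 + 0.2653·52.0000] = 19.3733; exercise value = 0.0000 ≤ continuation, so V_0 = 19.3733

$19.37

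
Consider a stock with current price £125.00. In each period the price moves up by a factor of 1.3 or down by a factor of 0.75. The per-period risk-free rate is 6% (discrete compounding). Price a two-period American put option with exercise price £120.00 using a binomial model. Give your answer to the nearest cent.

Risk-neutral probability p = (1 + 0.06 − 0.75)/(1.3 − 0.75) = 0.3100/0.5500 = 0.5636
Terminal stock prices: S_uu = 211.3, S_ud = 121.9, S_dd = 70.31
Terminal payoffs (K − S): max(-91.25, 0) = 0, max(-1.875, 0) = 0, max(49.69, 0) = 49.69
Node u (S = 162.5): continuation = 1/1.06·[0.5636·0.0000 + 0.4364·0.0000] = 0.0000; exercise value = 0.0000 ≤ continuation, so V_u = 0.0000
Node d (S = 93.75): continuation = 1/1.06·[0.5636·0.0000 + 0.4364·49.6875] = 20.4545; exercise value = 26.2500 > continuation, so V_d = 26.2500 (exercise)
Node 0 (S = 125): continuation = 1/1.06·[0.5636·0.0000 + 0.4364·26.2500] = 10.8062; exercise value = 0.0000 ≤ continuation, so V_0 = 10.8062

£10.81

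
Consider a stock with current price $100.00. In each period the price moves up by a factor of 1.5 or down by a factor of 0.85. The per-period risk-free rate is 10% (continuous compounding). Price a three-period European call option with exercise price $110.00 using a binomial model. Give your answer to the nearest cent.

$27.10

Risk-neutral probability p = (e^0.1 − 0.85)/(1.5 − 0.85) = 0.2552/0.6500 = 0.3926
Terminal stock prices: S_uuu = 337.5, S_uud = 191.2, S_udd = 108.4, S_ddd = 61.41
Terminal payoffs (S − K): max(227.5, 0) = 227.5, max(81.25, 0) = 81.25, max(-1.625, 0) = 0, max(-48.59, 0) = 0
Node uu (S = 225): V_uu = e^(−0.1)·[0.3926·227.5000 + 0.6074·81.2500] = 125.4679
Node ud (S = 127.5): V_ud = e^(−0.1)·[0.3926·81.2500 + 0.6074·0.0000] = 28.8610
Node dd (S = 72.25): V_dd = e^(−0.1)·[0.3926·0.0000 + 0.6074·0.0000] = 0.0000
Node u (S = 150): V_u = e^(−0.1)·[0.3926·125.4679 + 0.6074·28.8610] = 60.4305
Node d (S = 85): V_d = e^(−0.1)·[0.3926·28.8610 + 0.6074·0.0000] = 10.2518
Node 0 (S = 100): V_0 = e^(−0.1)·[0.3926·60.4305 + 0.6074·10.2518] = 27.1003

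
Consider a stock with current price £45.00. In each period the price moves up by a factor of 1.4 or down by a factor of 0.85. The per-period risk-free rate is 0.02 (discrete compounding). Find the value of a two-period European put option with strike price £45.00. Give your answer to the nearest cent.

Risk-neutral probability p = (1 + 0.02 − 0.85)/(1.4 − 0.85) = 0.1700/0.5500 = 0.3091
Terminal stock prices: S_uu = 88.2, S_ud = 53.55, S_dd = 32.51
Terminal payoffs (K − S): max(-43.2, 0) = 0, max(-8.55, 0) = 0, max(12.49, 0) = 12.49
Node u (S = 63): V_u = 1/1.02·[0.3091·0.0000 + 0.6909·0.0000] = 0.0000
Node d (S = 38.25): V_d = 1/1.02·[0.3091·0.0000 + 0.6909·12.4875] = 8.4586
Node 0 (S = 45): V_0 = 1/1.02·[0.3091·0.0000 + 0.6909·8.4586] = 5.7295

£5.73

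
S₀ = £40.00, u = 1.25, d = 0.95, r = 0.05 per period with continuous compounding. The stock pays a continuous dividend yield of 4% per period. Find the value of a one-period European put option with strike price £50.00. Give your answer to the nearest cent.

Per-period risk-free factor R = e^0.05 = 1.0513; dividend-adjusted growth = e^(0.05−0.04) = 1.0101.
Risk-neutral probability p = (1.0101 − 0.95)/(1.25 − 0.95) = 0.0601/0.3000 = 0.2002
Terminal stock prices: S_u = 50, S_d = 38
Terminal payoffs (K − S): max(0, 0) = 0, max(12, 0) = 12
Node 0 (S = 40): V_0 = e^(−0.05)·[0.2002·0.0000 + 0.7998·12.0000] = 9.1299

£9.13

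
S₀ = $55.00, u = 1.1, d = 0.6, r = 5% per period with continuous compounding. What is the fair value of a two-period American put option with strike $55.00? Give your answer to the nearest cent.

Risk-neutral probability p = (e^0.05 − 0.6)/(1.1 − 0.6) = 0.4513/0.5000 = 0.9025
Terminal stock prices: S_uu = 66.55, S_ud = 36.3, S_dd = 19.8
Terminal payoffs (K − S): max(-11.55, 0) = 0, max(18.7, 0) = 18.7, max(35.2, 0) = 35.2
Node u (S = 60.5): continuation = e^(−0.05)·[0.9025·0.0000 + 0.0975·18.7000] = 1.7336; exercise value = 0.0000 ≤ continuation, so V_u = 1.7336
Node d (S = 33): continuation = e^(−0.05)·[0.9025·18.7000 + 0.0975·35.2000] = 19.3176; exercise value = 22.0000 > continuation, so V_d = 22.0000 (exercise)
Node 0 (S = 55): continuation = e^(−0.05)·[0.9025·1.7336 + 0.0975·22.0000] = 3.5278; exercise value = 0.0000 ≤ continuation, so V_0 = 3.5278

$3.53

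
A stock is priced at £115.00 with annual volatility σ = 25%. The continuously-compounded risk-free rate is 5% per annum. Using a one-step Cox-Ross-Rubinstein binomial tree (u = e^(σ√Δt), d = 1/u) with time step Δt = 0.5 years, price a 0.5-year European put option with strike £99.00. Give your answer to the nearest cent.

£1.21

CRR parameters: u = e^(σ√Δt) = e^(0.25·√0.5) = 1.1934, d = 1/u = 0.8380
Per-period rate: rΔt = 0.05·0.5 = 0.025, so R = e^0.025 = 1.0253
Risk-neutral probability p = (e^0.025 − 0.8380)/(1.1934 − 0.8380) = 0.1873/0.3554 = 0.5272
Terminal stock prices: S_u = 137.2, S_d = 96.37
Terminal payoffs (K − S): max(-38.24, 0) = 0, max(2.634, 0) = 2.634
Node 0 (S = 115): V_0 = e^(−0.025)·[0.5272·0.0000 + 0.4728·2.6338] = 1.2146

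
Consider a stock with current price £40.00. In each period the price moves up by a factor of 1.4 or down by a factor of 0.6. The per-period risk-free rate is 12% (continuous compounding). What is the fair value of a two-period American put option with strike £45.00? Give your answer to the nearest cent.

Risk-neutral probability p = (e^0.12 − 0.6)/(1.4 − 0.6) = 0.5275/0.8000 = 0.6594
Terminal stock prices: S_uu = 78.4, S_ud = 33.6, S_dd = 14.4
Terminal payoffs (K − S): max(-33.4, 0) = 0, max(11.4, 0) = 11.4, max(30.6, 0) = 30.6
Node u (S = 56): continuation = e^(−0.12)·[0.6594·0.0000 + 0.3406·11.4000] = 3.4441; exercise value = 0.0000 ≤ continuation, so V_u = 3.4441
Node d (S = 24): continuation = e^(−0.12)·[0.6594·11.4000 + 0.3406·30.6000] = 15.9114; exercise value = 21.0000 > continuation, so V_d = 21.0000 (exercise)
Node 0 (S = 40): continuation = e^(−0.12)·[0.6594·3.4441 + 0.3406·21.0000] = 8.3584; exercise value = 5.0000 ≤ continuation, so V_0 = 8.3584

£8.36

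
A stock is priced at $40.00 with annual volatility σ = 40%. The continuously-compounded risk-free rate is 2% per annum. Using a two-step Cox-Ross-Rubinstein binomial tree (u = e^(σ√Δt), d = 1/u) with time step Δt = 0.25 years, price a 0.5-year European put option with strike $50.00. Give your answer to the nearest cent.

$11.55

CRR parameters: u = e^(σ√Δt) = e^(0.4·√0.25) = 1.2214, d = 1/u = 0.8187
Per-period rate: rΔt = 0.02·0.25 = 0.005, so R = e^0.005 = 1.0050
Risk-neutral probability p = (e^0.005 − 0.8187)/(1.2214 − 0.8187) = 0.1863/0.4027 = 0.4626
Terminal stock prices: S_uu = 59.67, S_ud = 40, S_dd = 26.81
Terminal payoffs (K − S): max(-9.673, 0) = 0, max(10, 0) = 10, max(23.19, 0) = 23.19
Node u (S = 48.86): V_u = e^(−0.005)·[0.4626·0.0000 + 0.5374·10.0000] = 5.3471
Node d (S = 32.75): V_d = e^(−0.005)·[0.4626·10.0000 + 0.5374·23.1872] = 17.0014
Node 0 (S = 40): V_0 = e^(−0.005)·[0.4626·5.3471 + 0.5374·17.0014] = 11.5520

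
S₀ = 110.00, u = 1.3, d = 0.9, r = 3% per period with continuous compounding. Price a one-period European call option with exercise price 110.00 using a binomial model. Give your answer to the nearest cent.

Risk-neutral probability p = (e^0.03 − 0.9)/(1.3 − 0.9) = 0.1305/0.4000 = 0.3261
Terminal stock prices: S_u = 143, S_d = 99
Terminal payoffs (S − K): max(33, 0) = 33, max(-11, 0) = 0
Node 0 (S = 110): V_0 = e^(−0.03)·[0.3261·33.0000 + 0.6739·0.0000] = 10.4444

10.44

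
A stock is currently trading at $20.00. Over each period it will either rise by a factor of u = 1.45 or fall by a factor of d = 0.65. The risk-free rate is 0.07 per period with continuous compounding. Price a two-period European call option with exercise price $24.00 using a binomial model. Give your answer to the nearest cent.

$4.38

Risk-neutral probability p = (e^0.07 − 0.65)/(1.45 − 0.65) = 0.4225/0.8000 = 0.5281
Terminal stock prices: S_uu = 42.05, S_ud = 18.85, S_dd = 8.45
Terminal payoffs (S − K): max(18.05, 0) = 18.05, max(-5.15, 0) = 0, max(-15.55, 0) = 0
Node u (S = 29): V_u = e^(−0.07)·[0.5281·18.0500 + 0.4719·0.0000] = 8.8884
Node d (S = 13): V_d = e^(−0.07)·[0.5281·0.0000 + 0.4719·0.0000] = 0.0000
Node 0 (S = 20): V_0 = e^(−0.07)·[0.5281·8.8884 + 0.4719·0.0000] = 4.3769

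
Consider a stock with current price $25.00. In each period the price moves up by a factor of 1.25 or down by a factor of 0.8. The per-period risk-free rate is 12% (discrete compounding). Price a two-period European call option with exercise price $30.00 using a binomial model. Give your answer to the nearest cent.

$3.65

Risk-neutral probability p = (1 + 0.12 − 0.8)/(1.25 − 0.8) = 0.3200/0.4500 = 0.7111
Terminal stock prices: S_uu = 39.06, S_ud = 25, S_dd = 16
Terminal payoffs (S − K): max(9.062, 0) = 9.062, max(-5, 0) = 0, max(-14, 0) = 0
Node u (S = 31.25): V_u = 1/1.12·[0.7111·9.0625 + 0.2889·0.0000] = 5.7540
Node d (S = 20): V_d = 1/1.12·[0.7111·0.0000 + 0.2889·0.0000] = 0.0000
Node 0 (S = 25): V_0 = 1/1.12·[0.7111·5.7540 + 0.2889·0.0000] = 3.6533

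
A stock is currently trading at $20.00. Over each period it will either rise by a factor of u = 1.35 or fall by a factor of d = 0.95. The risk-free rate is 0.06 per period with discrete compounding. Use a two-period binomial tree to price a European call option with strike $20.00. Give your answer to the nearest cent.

Risk-neutral probability p = (1 + 0.06 − 0.95)/(1.35 − 0.95) = 0.1100/0.4000 = 0.2750
Terminal stock prices: S_uu = 36.45, S_ud = 25.65, S_dd = 18.05
Terminal payoffs (S − K): max(16.45, 0) = 16.45, max(5.65, 0) = 5.65, max(-1.95, 0) = 0
Node u (S = 27): V_u = 1/1.06·[0.2750·16.4500 + 0.7250·5.6500] = 8.1321
Node d (S = 19): V_d = 1/1.06·[0.2750·5.6500 + 0.7250·0.0000] = 1.4658
Node 0 (S = 20): V_0 = 1/1.06·[0.2750·8.1321 + 0.7250·1.4658] = 3.1123

$3.11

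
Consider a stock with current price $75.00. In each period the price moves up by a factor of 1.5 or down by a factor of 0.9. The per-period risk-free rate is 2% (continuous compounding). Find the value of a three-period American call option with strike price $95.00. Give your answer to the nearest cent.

Risk-neutral probability p = (e^0.02 − 0.9)/(1.5 − 0.9) = 0.1202/0.6000 = 0.2003
Terminal stock prices: S_uuu = 253.1, S_uud = 151.9, S_udd = 91.12, S_ddd = 54.68
Terminal payoffs (S − K): max(158.1, 0) = 158.1, max(56.88, 0) = 56.88, max(-3.875, 0) = 0, max(-40.32, 0) = 0
Node uu (S = 168.8): continuation = e^(−0.02)·[0.2003·158.1250 + 0.7997·56.8750] = 75.6311; exercise value = 73.7500 ≤ continuation, so V_uu = 75.6311
Node ud (S = 101.2): continuation = e^(−0.02)·[0.2003·56.8750 + 0.7997·0.0000] = 11.1685; exercise value = 6.2500 ≤ continuation, so V_ud = 11.1685
Node dd (S = 60.75): continuation = e^(−0.02)·[0.2003·0.0000 + 0.7997·0.0000] = 0.0000; exercise value = 0.0000 ≤ continuation, so V_dd = 0.0000
Node u (S = 112.5): continuation = e^(−0.02)·[0.2003·75.6311 + 0.7997·11.1685] = 23.6058; exercise value = 17.5000 ≤ continuation, so V_u = 23.6058
Node d (S = 67.5): continuation = e^(−0.02)·[0.2003·11.1685 + 0.7997·0.0000] = 2.1931; exercise value = 0.0000 ≤ continuation, so V_d = 2.1931
Node 0 (S = 75): continuation = e^(−0.02)·[0.2003·23.6058 + 0.7997·2.1931] = 6.3545; exercise value = 0.0000 ≤ continuation, so V_0 = 6.3545

$6.35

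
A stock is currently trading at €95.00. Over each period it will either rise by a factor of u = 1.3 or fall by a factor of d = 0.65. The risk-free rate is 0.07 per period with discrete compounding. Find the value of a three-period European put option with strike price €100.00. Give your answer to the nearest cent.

Risk-neutral probability p = (1 + 0.07 − 0.65)/(1.3 − 0.65) = 0.4200/0.6500 = 0.6462
Terminal stock prices: S_uuu = 208.7, S_uud = 104.4, S_udd = 52.18, S_ddd = 26.09
Terminal payoffs (K − S): max(-108.7, 0) = 0, max(-4.358, 0) = 0, max(47.82, 0) = 47.82, max(73.91, 0) = 73.91
Node uu (S = 160.6): V_uu = 1/1.07·[0.6462·0.0000 + 0.3538·0.0000] = 0.0000
Node ud (S = 80.28): V_ud = 1/1.07·[0.6462·0.0000 + 0.3538·47.8212] = 15.8144
Node dd (S = 40.14): V_dd = 1/1.07·[0.6462·47.8212 + 0.3538·73.9106] = 53.3204
Node u (S = 123.5): V_u = 1/1.07·[0.6462·0.0000 + 0.3538·15.8144] = 5.2298
Node d (S = 61.75): V_d = 1/1.07·[0.6462·15.8144 + 0.3538·53.3204] = 27.1829
Node 0 (S = 95): V_0 = 1/1.07·[0.6462·5.2298 + 0.3538·27.1829] = 12.1475

€12.15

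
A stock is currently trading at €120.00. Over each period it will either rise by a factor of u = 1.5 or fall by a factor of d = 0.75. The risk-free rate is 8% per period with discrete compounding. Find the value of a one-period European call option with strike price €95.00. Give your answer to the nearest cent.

€34.63

Risk-neutral probability p = (1 + 0.08 − 0.75)/(1.5 − 0.75) = 0.3300/0.7500 = 0.4400
Terminal stock prices: S_u = 180, S_d = 90
Terminal payoffs (S − K): max(85, 0) = 85, max(-5, 0) = 0
Node 0 (S = 120): V_0 = 1/1.08·[0.4400·85.0000 + 0.5600·0.0000] = 34.6296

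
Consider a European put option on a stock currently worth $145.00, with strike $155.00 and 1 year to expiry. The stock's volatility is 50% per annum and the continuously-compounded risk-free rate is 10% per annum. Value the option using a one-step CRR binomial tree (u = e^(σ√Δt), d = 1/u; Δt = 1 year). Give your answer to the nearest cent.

CRR parameters: u = e^(σ√Δt) = e^(0.5·√1) = 1.6487, d = 1/u = 0.6065
Per-period rate: rΔt = 0.1·1 = 0.1, so R = e^0.1 = 1.1052
Risk-neutral probability p = (e^0.1 − 0.6065)/(1.6487 − 0.6065) = 0.4986/1.0422 = 0.4785
Terminal stock prices: S_u = 239.1, S_d = 87.95
Terminal payoffs (K − S): max(-84.06, 0) = 0, max(67.05, 0) = 67.05
Node 0 (S = 145): V_0 = e^(−0.1)·[0.4785·0.0000 + 0.5215·67.0531] = 31.6433

$31.64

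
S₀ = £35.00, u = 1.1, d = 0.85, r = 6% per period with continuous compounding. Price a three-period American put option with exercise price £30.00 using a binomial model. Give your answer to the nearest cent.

Risk-neutral probability p = (e^0.06 − 0.85)/(1.1 − 0.85) = 0.2118/0.2500 = 0.8473
Terminal stock prices: S_uuu = 46.59, S_uud = 36, S_udd = 27.82, S_ddd = 21.49
Terminal payoffs (K − S): max(-16.59, 0) = 0, max(-5.998, 0) = 0, max(2.184, 0) = 2.184, max(8.506, 0) = 8.506
Node uu (S = 42.35): continuation = e^(−0.06)·[0.8473·0.0000 + 0.1527·0.0000] = 0.0000; exercise value = 0.0000 ≤ continuation, so V_uu = 0.0000
Node ud (S = 32.73): continuation = e^(−0.06)·[0.8473·0.0000 + 0.1527·2.1838] = 0.3139; exercise value = 0.0000 ≤ continuation, so V_ud = 0.3139
Node dd (S = 25.29): continuation = e^(−0.06)·[0.8473·2.1838 + 0.1527·8.5056] = 2.9654; exercise value = 4.7125 > continuation, so V_dd = 4.7125 (exercise)
Node u (S = 38.5): continuation = e^(−0.06)·[0.8473·0.0000 + 0.1527·0.3139] = 0.0451; exercise value = 0.0000 ≤ continuation, so V_u = 0.0451
Node d (S = 29.75): continuation = e^(−0.06)·[0.8473·0.3139 + 0.1527·4.7125] = 0.9280; exercise value = 0.2500 ≤ continuation, so V_d = 0.9280
Node 0 (S = 35): continuation = e^(−0.06)·[0.8473·0.0451 + 0.1527·0.9280] = 0.1694; exercise value = 0.0000 ≤ continuation, so V_0 = 0.1694

£0.17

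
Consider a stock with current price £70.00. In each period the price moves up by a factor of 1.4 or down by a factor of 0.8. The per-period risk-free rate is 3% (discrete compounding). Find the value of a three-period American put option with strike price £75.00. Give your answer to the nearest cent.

£14.10

Risk-neutral probability p = (1 + 0.03 − 0.8)/(1.4 − 0.8) = 0.2300/0.6000 = 0.3833
Terminal stock prices: S_uuu = 192.1, S_uud = 109.8, S_udd = 62.72, S_ddd = 35.84
Terminal payoffs (K − S): max(-117.1, 0) = 0, max(-34.76, 0) = 0, max(12.28, 0) = 12.28, max(39.16, 0) = 39.16
Node uu (S = 137.2): continuation = 1/1.03·[0.3833·0.0000 + 0.6167·0.0000] = 0.0000; exercise value = 0.0000 ≤ continuation, so V_uu = 0.0000
Node ud (S = 78.4): continuation = 1/1.03·[0.3833·0.0000 + 0.6167·12.2800] = 7.3521; exercise value = 0.0000 ≤ continuation, so V_ud = 7.3521
Node dd (S = 44.8): continuation = 1/1.03·[0.3833·12.2800 + 0.6167·39.1600] = 28.0155; exercise value = 30.2000 > continuation, so V_dd = 30.2000 (exercise)
Node u (S = 98): continuation = 1/1.03·[0.3833·0.0000 + 0.6167·7.3521] = 4.4017; exercise value = 0.0000 ≤ continuation, so V_u = 4.4017
Node d (S = 56): continuation = 1/1.03·[0.3833·7.3521 + 0.6167·30.2000] = 20.8171; exercise value = 19.0000 ≤ continuation, so V_d = 20.8171
Node 0 (S = 70): continuation = 1/1.03·[0.3833·4.4017 + 0.6167·20.8171] = 14.1015; exercise value = 5.0000 ≤ continuation, so V_0 = 14.1015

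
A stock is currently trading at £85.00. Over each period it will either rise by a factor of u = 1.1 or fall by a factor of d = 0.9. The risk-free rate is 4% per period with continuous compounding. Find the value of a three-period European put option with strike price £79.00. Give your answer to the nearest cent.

£0.93

Risk-neutral probability p = (e^0.04 − 0.9)/(1.1 − 0.9) = 0.1408/0.2000 = 0.7041
Terminal stock prices: S_uuu = 113.1, S_uud = 92.57, S_udd = 75.74, S_ddd = 61.97
Terminal payoffs (K − S): max(-34.14, 0) = 0, max(-13.57, 0) = 0, max(3.265, 0) = 3.265, max(17.03, 0) = 17.03
Node uu (S = 102.9): V_uu = e^(−0.04)·[0.7041·0.0000 + 0.2959·0.0000] = 0.0000
Node ud (S = 84.15): V_ud = e^(−0.04)·[0.7041·0.0000 + 0.2959·3.2650] = 0.9284
Node dd (S = 68.85): V_dd = e^(−0.04)·[0.7041·3.2650 + 0.2959·17.0350] = 7.0524
Node u (S = 93.5): V_u = e^(−0.04)·[0.7041·0.0000 + 0.2959·0.9284] = 0.2640
Node d (S = 76.5): V_d = e^(−0.04)·[0.7041·0.9284 + 0.2959·7.0524] = 2.6333
Node 0 (S = 85): V_0 = e^(−0.04)·[0.7041·0.2640 + 0.2959·2.6333] = 0.9273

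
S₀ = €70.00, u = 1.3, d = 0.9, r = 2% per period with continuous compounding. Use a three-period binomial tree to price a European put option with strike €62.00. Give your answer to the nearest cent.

Risk-neutral probability p = (e^0.02 − 0.9)/(1.3 − 0.9) = 0.1202/0.4000 = 0.3005
Terminal stock prices: S_uuu = 153.8, S_uud = 106.5, S_udd = 73.71, S_ddd = 51.03
Terminal payoffs (K − S): max(-91.79, 0) = 0, max(-44.47, 0) = 0, max(-11.71, 0) = 0, max(10.97, 0) = 10.97
Node uu (S = 118.3): V_uu = e^(−0.02)·[0.3005·0.0000 + 0.6995·0.0000] = 0.0000
Node ud (S = 81.9): V_ud = e^(−0.02)·[0.3005·0.0000 + 0.6995·0.0000] = 0.0000
Node dd (S = 56.7): V_dd = e^(−0.02)·[0.3005·0.0000 + 0.6995·10.9700] = 7.5215
Node u (S = 91): V_u = e^(−0.02)·[0.3005·0.0000 + 0.6995·0.0000] = 0.0000
Node d (S = 63): V_d = e^(−0.02)·[0.3005·0.0000 + 0.6995·7.5215] = 5.1571
Node 0 (S = 70): V_0 = e^(−0.02)·[0.3005·0.0000 + 0.6995·5.1571] = 3.5359

€3.54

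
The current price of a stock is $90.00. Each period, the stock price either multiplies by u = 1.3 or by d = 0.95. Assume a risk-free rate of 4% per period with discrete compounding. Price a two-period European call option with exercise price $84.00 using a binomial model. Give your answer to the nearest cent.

Risk-neutral probability p = (1 + 0.04 − 0.95)/(1.3 − 0.95) = 0.0900/0.3500 = 0.2571
Terminal stock prices: S_uu = 152.1, S_ud = 111.1, S_dd = 81.22
Terminal payoffs (S − K): max(68.1, 0) = 68.1, max(27.15, 0) = 27.15, max(-2.775, 0) = 0
Node u (S = 117): V_u = 1/1.04·[0.2571·68.1000 + 0.7429·27.1500] = 36.2308
Node d (S = 85.5): V_d = 1/1.04·[0.2571·27.1500 + 0.7429·0.0000] = 6.7129
Node 0 (S = 90): V_0 = 1/1.04·[0.2571·36.2308 + 0.7429·6.7129] = 13.7531

$13.75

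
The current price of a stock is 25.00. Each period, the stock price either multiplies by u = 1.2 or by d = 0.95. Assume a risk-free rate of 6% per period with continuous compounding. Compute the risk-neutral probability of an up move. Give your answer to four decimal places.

Risk-neutral probability p = (e^0.06 − 0.95)/(1.2 − 0.95) = 0.1118/0.2500 = 0.4473

p = 0.4473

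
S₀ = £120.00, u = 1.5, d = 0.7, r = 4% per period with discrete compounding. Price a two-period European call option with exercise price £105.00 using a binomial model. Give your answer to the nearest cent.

£37.04

Risk-neutral probability p = (1 + 0.04 − 0.7)/(1.5 − 0.7) = 0.3400/0.8000 = 0.4250
Terminal stock prices: S_uu = 270, S_ud = 126, S_dd = 58.8
Terminal payoffs (S − K): max(165, 0) = 165, max(21, 0) = 21, max(-46.2, 0) = 0
Node u (S = 180): V_u = 1/1.04·[0.4250·165.0000 + 0.5750·21.0000] = 79.0385
Node d (S = 84): V_d = 1/1.04·[0.4250·21.0000 + 0.5750·0.0000] = 8.5817
Node 0 (S = 120): V_0 = 1/1.04·[0.4250·79.0385 + 0.5750·8.5817] = 37.0441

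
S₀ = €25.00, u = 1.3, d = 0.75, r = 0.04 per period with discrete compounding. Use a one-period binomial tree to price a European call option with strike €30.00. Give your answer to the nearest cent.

Risk-neutral probability p = (1 + 0.04 − 0.75)/(1.3 − 0.75) = 0.2900/0.5500 = 0.5273
Terminal stock prices: S_u = 32.5, S_d = 18.75
Terminal payoffs (S − K): max(2.5, 0) = 2.5, max(-11.25, 0) = 0
Node 0 (S = 25): V_0 = 1/1.04·[0.5273·2.5000 + 0.4727·0.0000] = 1.2675

€1.27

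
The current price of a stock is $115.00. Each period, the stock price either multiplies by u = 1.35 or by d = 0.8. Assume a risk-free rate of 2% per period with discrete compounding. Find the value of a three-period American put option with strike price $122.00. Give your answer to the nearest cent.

$22.89

Risk-neutral probability p = (1 + 0.02 − 0.8)/(1.35 − 0.8) = 0.2200/0.5500 = 0.4000
Terminal stock prices: S_uuu = 282.9, S_uud = 167.7, S_udd = 99.36, S_ddd = 58.88
Terminal payoffs (K − S): max(-160.9, 0) = 0, max(-45.67, 0) = 0, max(22.64, 0) = 22.64, max(63.12, 0) = 63.12
Node uu (S = 209.6): continuation = 1/1.02·[0.4000·0.0000 + 0.6000·0.0000] = 0.0000; exercise value = 0.0000 ≤ continuation, so V_uu = 0.0000
Node ud (S = 124.2): continuation = 1/1.02·[0.4000·0.0000 + 0.6000·22.6400] = 13.3176; exercise value = 0.0000 ≤ continuation, so V_ud = 13.3176
Node dd (S = 73.6): continuation = 1/1.02·[0.4000·22.6400 + 0.6000·63.1200] = 46.0078; exercise value = 48.4000 > continuation, so V_dd = 48.4000 (exercise)
Node u (S = 155.2): continuation = 1/1.02·[0.4000·0.0000 + 0.6000·13.3176] = 7.8339; exercise value = 0.0000 ≤ continuation, so V_u = 7.8339
Node d (S = 92): continuation = 1/1.02·[0.4000·13.3176 + 0.6000·48.4000] = 33.6932; exercise value = 30.0000 ≤ continuation, so V_d = 33.6932
Node 0 (S = 115): continuation = 1/1.02·[0.4000·7.8339 + 0.6000·33.6932] = 22.8916; exercise value = 7.0000 ≤ continuation, so V_0 = 22.8916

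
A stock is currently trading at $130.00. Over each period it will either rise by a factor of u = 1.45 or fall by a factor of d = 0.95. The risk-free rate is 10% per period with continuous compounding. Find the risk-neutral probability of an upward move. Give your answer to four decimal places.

p = 0.3103

Risk-neutral probability p = (e^0.1 − 0.95)/(1.45 − 0.95) = 0.1552/0.5000 = 0.3103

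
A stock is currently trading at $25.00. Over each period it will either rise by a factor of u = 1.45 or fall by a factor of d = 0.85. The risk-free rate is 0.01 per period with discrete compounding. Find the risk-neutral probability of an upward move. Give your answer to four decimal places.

Risk-neutral probability p = (1 + 0.01 − 0.85)/(1.45 − 0.85) = 0.1600/0.6000 = 0.2667

p = 0.2667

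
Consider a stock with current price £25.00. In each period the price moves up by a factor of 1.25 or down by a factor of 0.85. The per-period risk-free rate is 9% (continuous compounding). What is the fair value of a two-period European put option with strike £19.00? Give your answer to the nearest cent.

£0.12

Risk-neutral probability p = (e^0.09 − 0.85)/(1.25 − 0.85) = 0.2442/0.4000 = 0.6104
Terminal stock prices: S_uu = 39.06, S_ud = 26.56, S_dd = 18.06
Terminal payoffs (K − S): max(-20.06, 0) = 0, max(-7.562, 0) = 0, max(0.9375, 0) = 0.9375
Node u (S = 31.25): V_u = e^(−0.09)·[0.6104·0.0000 + 0.3896·0.0000] = 0.0000
Node d (S = 21.25): V_d = e^(−0.09)·[0.6104·0.0000 + 0.3896·0.9375] = 0.3338
Node 0 (S = 25): V_0 = e^(−0.09)·[0.6104·0.0000 + 0.3896·0.3338] = 0.1188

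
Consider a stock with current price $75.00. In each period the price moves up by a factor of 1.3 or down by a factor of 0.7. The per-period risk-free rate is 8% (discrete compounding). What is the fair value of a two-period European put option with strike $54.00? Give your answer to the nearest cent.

$1.99

Risk-neutral probability p = (1 + 0.08 − 0.7)/(1.3 − 0.7) = 0.3800/0.6000 = 0.6333
Terminal stock prices: S_uu = 126.8, S_ud = 68.25, S_dd = 36.75
Terminal payoffs (K − S): max(-72.75, 0) = 0, max(-14.25, 0) = 0, max(17.25, 0) = 17.25
Node u (S = 97.5): V_u = 1/1.08·[0.6333·0.0000 + 0.3667·0.0000] = 0.0000
Node d (S = 52.5): V_d = 1/1.08·[0.6333·0.0000 + 0.3667·17.2500] = 5.8565
Node 0 (S = 75): V_0 = 1/1.08·[0.6333·0.0000 + 0.3667·5.8565] = 1.9883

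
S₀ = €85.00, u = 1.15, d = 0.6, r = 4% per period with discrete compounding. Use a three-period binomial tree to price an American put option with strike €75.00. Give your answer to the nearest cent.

Risk-neutral probability p = (1 + 0.04 − 0.6)/(1.15 − 0.6) = 0.4400/0.5500 = 0.8000
Terminal stock prices: S_uuu = 129.3, S_uud = 67.45, S_udd = 35.19, S_ddd = 18.36
Terminal payoffs (K − S): max(-54.27, 0) = 0, max(7.553, 0) = 7.553, max(39.81, 0) = 39.81, max(56.64, 0) = 56.64
Node uu (S = 112.4): continuation = 1/1.04·[0.8000·0.0000 + 0.2000·7.5525] = 1.4524; exercise value = 0.0000 ≤ continuation, so V_uu = 1.4524
Node ud (S = 58.65): continuation = 1/1.04·[0.8000·7.5525 + 0.2000·39.8100] = 13.4654; exercise value = 16.3500 > continuation, so V_ud = 16.3500 (exercise)
Node dd (S = 30.6): continuation = 1/1.04·[0.8000·39.8100 + 0.2000·56.6400] = 41.5154; exercise value = 44.4000 > continuation, so V_dd = 44.4000 (exercise)
Node u (S = 97.75): continuation = 1/1.04·[0.8000·1.4524 + 0.2000·16.3500] = 4.2615; exercise value = 0.0000 ≤ continuation, so V_u = 4.2615
Node d (S = 51): continuation = 1/1.04·[0.8000·16.3500 + 0.2000·44.4000] = 21.1154; exercise value = 24.0000 > continuation, so V_d = 24.0000 (exercise)
Node 0 (S = 85): continuation = 1/1.04·[0.8000·4.2615 + 0.2000·24.0000] = 7.8934; exercise value = 0.0000 ≤ continuation, so V_0 = 7.8934

€7.89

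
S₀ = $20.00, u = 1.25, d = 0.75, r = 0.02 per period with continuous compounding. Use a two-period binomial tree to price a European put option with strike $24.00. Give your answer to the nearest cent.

Risk-neutral probability p = (e^0.02 − 0.75)/(1.25 − 0.75) = 0.2702/0.5000 = 0.5404
Terminal stock prices: S_uu = 31.25, S_ud = 18.75, S_dd = 11.25
Terminal payoffs (K − S): max(-7.25, 0) = 0, max(5.25, 0) = 5.25, max(12.75, 0) = 12.75
Node u (S = 25): V_u = e^(−0.02)·[0.5404·0.0000 + 0.4596·5.2500] = 2.3651
Node d (S = 15): V_d = e^(−0.02)·[0.5404·5.2500 + 0.4596·12.7500] = 8.5248
Node 0 (S = 20): V_0 = e^(−0.02)·[0.5404·2.3651 + 0.4596·8.5248] = 5.0932

$5.09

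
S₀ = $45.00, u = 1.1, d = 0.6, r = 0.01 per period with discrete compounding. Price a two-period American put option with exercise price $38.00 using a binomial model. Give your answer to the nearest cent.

Risk-neutral probability p = (1 + 0.01 − 0.6)/(1.1 − 0.6) = 0.4100/0.5000 = 0.8200
Terminal stock prices: S_uu = 54.45, S_ud = 29.7, S_dd = 16.2
Terminal payoffs (K − S): max(-16.45, 0) = 0, max(8.3, 0) = 8.3, max(21.8, 0) = 21.8
Node u (S = 49.5): continuation = 1/1.01·[0.8200·0.0000 + 0.1800·8.3000] = 1.4792; exercise value = 0.0000 ≤ continuation, so V_u = 1.4792
Node d (S = 27): continuation = 1/1.01·[0.8200·8.3000 + 0.1800·21.8000] = 10.6238; exercise value = 11.0000 > continuation, so V_d = 11.0000 (exercise)
Node 0 (S = 45): continuation = 1/1.01·[0.8200·1.4792 + 0.1800·11.0000] = 3.1613; exercise value = 0.0000 ≤ continuation, so V_0 = 3.1613

$3.16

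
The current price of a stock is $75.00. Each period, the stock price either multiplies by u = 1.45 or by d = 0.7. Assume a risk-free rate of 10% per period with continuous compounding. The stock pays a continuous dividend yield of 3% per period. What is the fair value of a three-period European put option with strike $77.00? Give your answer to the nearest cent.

$11.47

Per-period risk-free factor R = e^0.1 = 1.1052; dividend-adjusted growth = e^(0.1−0.03) = 1.0725.
Risk-neutral probability p = (1.0725 − 0.7)/(1.45 − 0.7) = 0.3725/0.7500 = 0.4967
Terminal stock prices: S_uuu = 228.6, S_uud = 110.4, S_udd = 53.29, S_ddd = 25.72
Terminal payoffs (K − S): max(-151.6, 0) = 0, max(-33.38, 0) = 0, max(23.71, 0) = 23.71, max(51.28, 0) = 51.28
Node uu (S = 157.7): V_uu = e^(−0.1)·[0.4967·0.0000 + 0.5033·0.0000] = 0.0000
Node ud (S = 76.12): V_ud = e^(−0.1)·[0.4967·0.0000 + 0.5033·23.7125] = 10.7993
Node dd (S = 36.75): V_dd = e^(−0.1)·[0.4967·23.7125 + 0.5033·51.2750] = 34.0086
Node u (S = 108.8): V_u = e^(−0.1)·[0.4967·0.0000 + 0.5033·10.7993] = 4.9183
Node d (S = 52.5): V_d = e^(−0.1)·[0.4967·10.7993 + 0.5033·34.0086] = 20.3417
Node 0 (S = 75): V_0 = e^(−0.1)·[0.4967·4.9183 + 0.5033·20.3417] = 11.4744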